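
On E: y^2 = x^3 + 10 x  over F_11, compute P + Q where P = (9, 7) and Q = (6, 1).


P != Q, so use the chord formula.
s = (y2 - y1) / (x2 - x1) = (5) / (8) mod 11 = 2
x3 = s^2 - x1 - x2 mod 11 = 2^2 - 9 - 6 = 0
y3 = s (x1 - x3) - y1 mod 11 = 2 * (9 - 0) - 7 = 0

P + Q = (0, 0)


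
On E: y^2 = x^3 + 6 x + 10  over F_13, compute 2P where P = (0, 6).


Doubling: s = (3 x1^2 + a) / (2 y1)
s = (3*0^2 + 6) / (2*6) mod 13 = 7
x3 = s^2 - 2 x1 mod 13 = 7^2 - 2*0 = 10
y3 = s (x1 - x3) - y1 mod 13 = 7 * (0 - 10) - 6 = 2

2P = (10, 2)


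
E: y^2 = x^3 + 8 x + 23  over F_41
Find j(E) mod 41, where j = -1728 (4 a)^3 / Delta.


Delta = -16(4 a^3 + 27 b^2) mod 41 = 38
-1728 * (4 a)^3 = -1728 * (4*8)^3 mod 41 = 28
j = 28 * 38^(-1) mod 41 = 18

j = 18 (mod 41)


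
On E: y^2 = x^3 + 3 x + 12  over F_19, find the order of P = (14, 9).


Compute successive multiples of P until we hit O:
  1P = (14, 9)
  2P = (14, 10)
  3P = O

ord(P) = 3


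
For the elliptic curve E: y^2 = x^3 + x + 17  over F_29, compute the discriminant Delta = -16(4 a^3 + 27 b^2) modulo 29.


4 a^3 + 27 b^2 = 4*1^3 + 27*17^2 = 4 + 7803 = 7807
Delta = -16 * (7807) = -124912
Delta mod 29 = 20

Delta = 20 (mod 29)


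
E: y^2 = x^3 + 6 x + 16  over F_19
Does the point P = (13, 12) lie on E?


Check whether y^2 = x^3 + 6 x + 16 (mod 19) for (x, y) = (13, 12).
LHS: y^2 = 12^2 mod 19 = 11
RHS: x^3 + 6 x + 16 = 13^3 + 6*13 + 16 mod 19 = 11
LHS = RHS

Yes, on the curve


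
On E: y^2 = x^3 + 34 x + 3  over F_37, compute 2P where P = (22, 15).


k = 2 = 10_2 (binary, LSB first: 01)
Double-and-add from P = (22, 15):
  bit 0 = 0: acc unchanged = O
  bit 1 = 1: acc = O + (33, 5) = (33, 5)

2P = (33, 5)


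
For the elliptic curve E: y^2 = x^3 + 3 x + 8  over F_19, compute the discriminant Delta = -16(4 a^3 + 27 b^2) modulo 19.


4 a^3 + 27 b^2 = 4*3^3 + 27*8^2 = 108 + 1728 = 1836
Delta = -16 * (1836) = -29376
Delta mod 19 = 17

Delta = 17 (mod 19)


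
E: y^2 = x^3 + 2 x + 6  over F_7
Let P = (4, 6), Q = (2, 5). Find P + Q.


P != Q, so use the chord formula.
s = (y2 - y1) / (x2 - x1) = (6) / (5) mod 7 = 4
x3 = s^2 - x1 - x2 mod 7 = 4^2 - 4 - 2 = 3
y3 = s (x1 - x3) - y1 mod 7 = 4 * (4 - 3) - 6 = 5

P + Q = (3, 5)


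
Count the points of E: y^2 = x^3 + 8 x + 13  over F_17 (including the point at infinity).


For each x in F_17, count y with y^2 = x^3 + 8 x + 13 mod 17:
  x = 0: RHS = 13, y in [8, 9]  -> 2 point(s)
  x = 3: RHS = 13, y in [8, 9]  -> 2 point(s)
  x = 5: RHS = 8, y in [5, 12]  -> 2 point(s)
  x = 7: RHS = 4, y in [2, 15]  -> 2 point(s)
  x = 9: RHS = 15, y in [7, 10]  -> 2 point(s)
  x = 11: RHS = 4, y in [2, 15]  -> 2 point(s)
  x = 12: RHS = 1, y in [1, 16]  -> 2 point(s)
  x = 13: RHS = 2, y in [6, 11]  -> 2 point(s)
  x = 14: RHS = 13, y in [8, 9]  -> 2 point(s)
  x = 16: RHS = 4, y in [2, 15]  -> 2 point(s)
Affine points: 20. Add the point at infinity: total = 21.

#E(F_17) = 21


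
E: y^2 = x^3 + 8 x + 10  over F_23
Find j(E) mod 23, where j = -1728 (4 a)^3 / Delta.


Delta = -16(4 a^3 + 27 b^2) mod 23 = 1
-1728 * (4 a)^3 = -1728 * (4*8)^3 mod 23 = 21
j = 21 * 1^(-1) mod 23 = 21

j = 21 (mod 23)


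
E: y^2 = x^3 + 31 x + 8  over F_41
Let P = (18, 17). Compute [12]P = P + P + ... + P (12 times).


k = 12 = 1100_2 (binary, LSB first: 0011)
Double-and-add from P = (18, 17):
  bit 0 = 0: acc unchanged = O
  bit 1 = 0: acc unchanged = O
  bit 2 = 1: acc = O + (2, 23) = (2, 23)
  bit 3 = 1: acc = (2, 23) + (6, 0) = (2, 18)

12P = (2, 18)


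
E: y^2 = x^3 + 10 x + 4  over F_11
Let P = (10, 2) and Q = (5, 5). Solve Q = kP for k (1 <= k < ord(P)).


Enumerate multiples of P until we hit Q = (5, 5):
  1P = (10, 2)
  2P = (5, 6)
  3P = (5, 5)
Match found at i = 3.

k = 3


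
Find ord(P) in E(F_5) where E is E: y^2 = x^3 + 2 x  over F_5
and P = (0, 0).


Compute successive multiples of P until we hit O:
  1P = (0, 0)
  2P = O

ord(P) = 2


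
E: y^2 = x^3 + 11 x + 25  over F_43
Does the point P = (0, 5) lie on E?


Check whether y^2 = x^3 + 11 x + 25 (mod 43) for (x, y) = (0, 5).
LHS: y^2 = 5^2 mod 43 = 25
RHS: x^3 + 11 x + 25 = 0^3 + 11*0 + 25 mod 43 = 25
LHS = RHS

Yes, on the curve


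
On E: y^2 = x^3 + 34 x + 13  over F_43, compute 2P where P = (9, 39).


Doubling: s = (3 x1^2 + a) / (2 y1)
s = (3*9^2 + 34) / (2*39) mod 43 = 3
x3 = s^2 - 2 x1 mod 43 = 3^2 - 2*9 = 34
y3 = s (x1 - x3) - y1 mod 43 = 3 * (9 - 34) - 39 = 15

2P = (34, 15)


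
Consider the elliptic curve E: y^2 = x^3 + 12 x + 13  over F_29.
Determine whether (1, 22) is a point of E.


Check whether y^2 = x^3 + 12 x + 13 (mod 29) for (x, y) = (1, 22).
LHS: y^2 = 22^2 mod 29 = 20
RHS: x^3 + 12 x + 13 = 1^3 + 12*1 + 13 mod 29 = 26
LHS != RHS

No, not on the curve


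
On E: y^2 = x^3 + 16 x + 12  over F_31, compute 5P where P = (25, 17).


k = 5 = 101_2 (binary, LSB first: 101)
Double-and-add from P = (25, 17):
  bit 0 = 1: acc = O + (25, 17) = (25, 17)
  bit 1 = 0: acc unchanged = (25, 17)
  bit 2 = 1: acc = (25, 17) + (15, 0) = (19, 18)

5P = (19, 18)


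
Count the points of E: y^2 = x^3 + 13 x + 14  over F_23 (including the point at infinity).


For each x in F_23, count y with y^2 = x^3 + 13 x + 14 mod 23:
  x = 2: RHS = 2, y in [5, 18]  -> 2 point(s)
  x = 6: RHS = 9, y in [3, 20]  -> 2 point(s)
  x = 8: RHS = 9, y in [3, 20]  -> 2 point(s)
  x = 9: RHS = 9, y in [3, 20]  -> 2 point(s)
  x = 11: RHS = 16, y in [4, 19]  -> 2 point(s)
  x = 12: RHS = 12, y in [9, 14]  -> 2 point(s)
  x = 18: RHS = 8, y in [10, 13]  -> 2 point(s)
  x = 19: RHS = 13, y in [6, 17]  -> 2 point(s)
  x = 21: RHS = 3, y in [7, 16]  -> 2 point(s)
  x = 22: RHS = 0, y in [0]  -> 1 point(s)
Affine points: 19. Add the point at infinity: total = 20.

#E(F_23) = 20


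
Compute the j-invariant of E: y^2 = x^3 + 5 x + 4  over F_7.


Delta = -16(4 a^3 + 27 b^2) mod 7 = 5
-1728 * (4 a)^3 = -1728 * (4*5)^3 mod 7 = 6
j = 6 * 5^(-1) mod 7 = 4

j = 4 (mod 7)


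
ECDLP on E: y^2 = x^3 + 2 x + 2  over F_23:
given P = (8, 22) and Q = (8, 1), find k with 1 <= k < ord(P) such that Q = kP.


Enumerate multiples of P until we hit Q = (8, 1):
  1P = (8, 22)
  2P = (9, 6)
  3P = (9, 17)
  4P = (8, 1)
Match found at i = 4.

k = 4


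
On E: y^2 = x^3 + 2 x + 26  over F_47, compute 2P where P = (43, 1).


Doubling: s = (3 x1^2 + a) / (2 y1)
s = (3*43^2 + 2) / (2*1) mod 47 = 25
x3 = s^2 - 2 x1 mod 47 = 25^2 - 2*43 = 22
y3 = s (x1 - x3) - y1 mod 47 = 25 * (43 - 22) - 1 = 7

2P = (22, 7)


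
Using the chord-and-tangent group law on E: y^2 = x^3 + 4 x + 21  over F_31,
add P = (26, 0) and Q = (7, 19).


P != Q, so use the chord formula.
s = (y2 - y1) / (x2 - x1) = (19) / (12) mod 31 = 30
x3 = s^2 - x1 - x2 mod 31 = 30^2 - 26 - 7 = 30
y3 = s (x1 - x3) - y1 mod 31 = 30 * (26 - 30) - 0 = 4

P + Q = (30, 4)


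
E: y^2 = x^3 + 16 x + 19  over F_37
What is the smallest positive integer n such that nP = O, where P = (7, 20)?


Compute successive multiples of P until we hit O:
  1P = (7, 20)
  2P = (11, 34)
  3P = (22, 20)
  4P = (8, 17)
  5P = (31, 15)
  6P = (9, 2)
  7P = (28, 21)
  8P = (14, 29)
  ... (continuing to 33P)
  33P = O

ord(P) = 33


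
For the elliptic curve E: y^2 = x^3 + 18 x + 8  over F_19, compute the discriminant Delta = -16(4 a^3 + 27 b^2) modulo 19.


4 a^3 + 27 b^2 = 4*18^3 + 27*8^2 = 23328 + 1728 = 25056
Delta = -16 * (25056) = -400896
Delta mod 19 = 4

Delta = 4 (mod 19)


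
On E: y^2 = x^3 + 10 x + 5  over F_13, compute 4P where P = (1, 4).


k = 4 = 100_2 (binary, LSB first: 001)
Double-and-add from P = (1, 4):
  bit 0 = 0: acc unchanged = O
  bit 1 = 0: acc unchanged = O
  bit 2 = 1: acc = O + (1, 9) = (1, 9)

4P = (1, 9)


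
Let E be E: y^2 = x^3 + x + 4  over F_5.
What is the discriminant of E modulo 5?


4 a^3 + 27 b^2 = 4*1^3 + 27*4^2 = 4 + 432 = 436
Delta = -16 * (436) = -6976
Delta mod 5 = 4

Delta = 4 (mod 5)


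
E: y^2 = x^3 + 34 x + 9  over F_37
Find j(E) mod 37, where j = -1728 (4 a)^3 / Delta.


Delta = -16(4 a^3 + 27 b^2) mod 37 = 36
-1728 * (4 a)^3 = -1728 * (4*34)^3 mod 37 = 10
j = 10 * 36^(-1) mod 37 = 27

j = 27 (mod 37)


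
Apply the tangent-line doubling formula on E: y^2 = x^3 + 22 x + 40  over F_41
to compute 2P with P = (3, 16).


Doubling: s = (3 x1^2 + a) / (2 y1)
s = (3*3^2 + 22) / (2*16) mod 41 = 31
x3 = s^2 - 2 x1 mod 41 = 31^2 - 2*3 = 12
y3 = s (x1 - x3) - y1 mod 41 = 31 * (3 - 12) - 16 = 33

2P = (12, 33)


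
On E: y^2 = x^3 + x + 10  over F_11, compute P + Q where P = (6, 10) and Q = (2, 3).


P != Q, so use the chord formula.
s = (y2 - y1) / (x2 - x1) = (4) / (7) mod 11 = 10
x3 = s^2 - x1 - x2 mod 11 = 10^2 - 6 - 2 = 4
y3 = s (x1 - x3) - y1 mod 11 = 10 * (6 - 4) - 10 = 10

P + Q = (4, 10)


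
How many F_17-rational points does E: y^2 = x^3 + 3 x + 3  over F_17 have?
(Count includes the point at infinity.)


For each x in F_17, count y with y^2 = x^3 + 3 x + 3 mod 17:
  x = 2: RHS = 0, y in [0]  -> 1 point(s)
  x = 6: RHS = 16, y in [4, 13]  -> 2 point(s)
  x = 10: RHS = 13, y in [8, 9]  -> 2 point(s)
  x = 12: RHS = 16, y in [4, 13]  -> 2 point(s)
  x = 14: RHS = 1, y in [1, 16]  -> 2 point(s)
  x = 16: RHS = 16, y in [4, 13]  -> 2 point(s)
Affine points: 11. Add the point at infinity: total = 12.

#E(F_17) = 12


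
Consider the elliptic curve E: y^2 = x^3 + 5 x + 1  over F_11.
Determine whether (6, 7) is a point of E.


Check whether y^2 = x^3 + 5 x + 1 (mod 11) for (x, y) = (6, 7).
LHS: y^2 = 7^2 mod 11 = 5
RHS: x^3 + 5 x + 1 = 6^3 + 5*6 + 1 mod 11 = 5
LHS = RHS

Yes, on the curve


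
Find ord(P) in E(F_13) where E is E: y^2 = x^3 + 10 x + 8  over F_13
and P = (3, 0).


Compute successive multiples of P until we hit O:
  1P = (3, 0)
  2P = O

ord(P) = 2


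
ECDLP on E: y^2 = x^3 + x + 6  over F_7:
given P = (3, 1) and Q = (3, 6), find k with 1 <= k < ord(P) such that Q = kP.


Enumerate multiples of P until we hit Q = (3, 6):
  1P = (3, 1)
  2P = (1, 6)
  3P = (4, 5)
  4P = (2, 3)
  5P = (6, 5)
  6P = (6, 2)
  7P = (2, 4)
  8P = (4, 2)
  9P = (1, 1)
  10P = (3, 6)
Match found at i = 10.

k = 10


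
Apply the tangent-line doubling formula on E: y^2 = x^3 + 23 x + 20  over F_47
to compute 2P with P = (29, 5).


Doubling: s = (3 x1^2 + a) / (2 y1)
s = (3*29^2 + 23) / (2*5) mod 47 = 29
x3 = s^2 - 2 x1 mod 47 = 29^2 - 2*29 = 31
y3 = s (x1 - x3) - y1 mod 47 = 29 * (29 - 31) - 5 = 31

2P = (31, 31)


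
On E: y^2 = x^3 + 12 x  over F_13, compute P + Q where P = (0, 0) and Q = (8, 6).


P != Q, so use the chord formula.
s = (y2 - y1) / (x2 - x1) = (6) / (8) mod 13 = 4
x3 = s^2 - x1 - x2 mod 13 = 4^2 - 0 - 8 = 8
y3 = s (x1 - x3) - y1 mod 13 = 4 * (0 - 8) - 0 = 7

P + Q = (8, 7)


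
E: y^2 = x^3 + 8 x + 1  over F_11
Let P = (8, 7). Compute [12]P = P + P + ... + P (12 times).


k = 12 = 1100_2 (binary, LSB first: 0011)
Double-and-add from P = (8, 7):
  bit 0 = 0: acc unchanged = O
  bit 1 = 0: acc unchanged = O
  bit 2 = 1: acc = O + (7, 2) = (7, 2)
  bit 3 = 1: acc = (7, 2) + (6, 1) = (10, 6)

12P = (10, 6)


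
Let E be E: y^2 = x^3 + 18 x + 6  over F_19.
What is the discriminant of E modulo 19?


4 a^3 + 27 b^2 = 4*18^3 + 27*6^2 = 23328 + 972 = 24300
Delta = -16 * (24300) = -388800
Delta mod 19 = 16

Delta = 16 (mod 19)


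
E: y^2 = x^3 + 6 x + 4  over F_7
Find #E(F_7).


For each x in F_7, count y with y^2 = x^3 + 6 x + 4 mod 7:
  x = 0: RHS = 4, y in [2, 5]  -> 2 point(s)
  x = 1: RHS = 4, y in [2, 5]  -> 2 point(s)
  x = 3: RHS = 0, y in [0]  -> 1 point(s)
  x = 4: RHS = 1, y in [1, 6]  -> 2 point(s)
  x = 6: RHS = 4, y in [2, 5]  -> 2 point(s)
Affine points: 9. Add the point at infinity: total = 10.

#E(F_7) = 10


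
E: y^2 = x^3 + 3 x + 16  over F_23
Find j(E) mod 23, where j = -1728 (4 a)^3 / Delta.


Delta = -16(4 a^3 + 27 b^2) mod 23 = 12
-1728 * (4 a)^3 = -1728 * (4*3)^3 mod 23 = 14
j = 14 * 12^(-1) mod 23 = 5

j = 5 (mod 23)


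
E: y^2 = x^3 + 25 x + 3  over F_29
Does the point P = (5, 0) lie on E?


Check whether y^2 = x^3 + 25 x + 3 (mod 29) for (x, y) = (5, 0).
LHS: y^2 = 0^2 mod 29 = 0
RHS: x^3 + 25 x + 3 = 5^3 + 25*5 + 3 mod 29 = 21
LHS != RHS

No, not on the curve


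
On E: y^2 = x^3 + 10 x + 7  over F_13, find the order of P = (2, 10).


Compute successive multiples of P until we hit O:
  1P = (2, 10)
  2P = (8, 12)
  3P = (6, 6)
  4P = (6, 7)
  5P = (8, 1)
  6P = (2, 3)
  7P = O

ord(P) = 7


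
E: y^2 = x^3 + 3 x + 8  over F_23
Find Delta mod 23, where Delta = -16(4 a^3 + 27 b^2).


4 a^3 + 27 b^2 = 4*3^3 + 27*8^2 = 108 + 1728 = 1836
Delta = -16 * (1836) = -29376
Delta mod 23 = 18

Delta = 18 (mod 23)


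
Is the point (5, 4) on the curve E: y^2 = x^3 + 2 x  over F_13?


Check whether y^2 = x^3 + 2 x + 0 (mod 13) for (x, y) = (5, 4).
LHS: y^2 = 4^2 mod 13 = 3
RHS: x^3 + 2 x + 0 = 5^3 + 2*5 + 0 mod 13 = 5
LHS != RHS

No, not on the curve


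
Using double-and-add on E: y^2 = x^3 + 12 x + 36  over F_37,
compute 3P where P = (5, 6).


k = 3 = 11_2 (binary, LSB first: 11)
Double-and-add from P = (5, 6):
  bit 0 = 1: acc = O + (5, 6) = (5, 6)
  bit 1 = 1: acc = (5, 6) + (31, 9) = (13, 13)

3P = (13, 13)


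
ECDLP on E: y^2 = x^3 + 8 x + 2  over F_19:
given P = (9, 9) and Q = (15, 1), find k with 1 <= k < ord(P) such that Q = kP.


Enumerate multiples of P until we hit Q = (15, 1):
  1P = (9, 9)
  2P = (17, 4)
  3P = (2, 8)
  4P = (15, 1)
Match found at i = 4.

k = 4


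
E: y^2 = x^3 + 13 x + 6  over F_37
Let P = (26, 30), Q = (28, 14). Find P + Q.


P != Q, so use the chord formula.
s = (y2 - y1) / (x2 - x1) = (21) / (2) mod 37 = 29
x3 = s^2 - x1 - x2 mod 37 = 29^2 - 26 - 28 = 10
y3 = s (x1 - x3) - y1 mod 37 = 29 * (26 - 10) - 30 = 27

P + Q = (10, 27)


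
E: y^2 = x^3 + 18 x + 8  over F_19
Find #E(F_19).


For each x in F_19, count y with y^2 = x^3 + 18 x + 8 mod 19:
  x = 4: RHS = 11, y in [7, 12]  -> 2 point(s)
  x = 6: RHS = 9, y in [3, 16]  -> 2 point(s)
  x = 9: RHS = 6, y in [5, 14]  -> 2 point(s)
  x = 11: RHS = 17, y in [6, 13]  -> 2 point(s)
  x = 13: RHS = 7, y in [8, 11]  -> 2 point(s)
  x = 15: RHS = 5, y in [9, 10]  -> 2 point(s)
Affine points: 12. Add the point at infinity: total = 13.

#E(F_19) = 13


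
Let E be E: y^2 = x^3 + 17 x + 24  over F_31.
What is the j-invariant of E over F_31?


Delta = -16(4 a^3 + 27 b^2) mod 31 = 6
-1728 * (4 a)^3 = -1728 * (4*17)^3 mod 31 = 23
j = 23 * 6^(-1) mod 31 = 9

j = 9 (mod 31)


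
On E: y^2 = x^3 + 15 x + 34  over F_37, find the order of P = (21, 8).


Compute successive multiples of P until we hit O:
  1P = (21, 8)
  2P = (20, 34)
  3P = (6, 9)
  4P = (35, 25)
  5P = (14, 19)
  6P = (9, 26)
  7P = (0, 16)
  8P = (7, 36)
  ... (continuing to 20P)
  20P = O

ord(P) = 20


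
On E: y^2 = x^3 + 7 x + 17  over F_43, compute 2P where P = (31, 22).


Doubling: s = (3 x1^2 + a) / (2 y1)
s = (3*31^2 + 7) / (2*22) mod 43 = 9
x3 = s^2 - 2 x1 mod 43 = 9^2 - 2*31 = 19
y3 = s (x1 - x3) - y1 mod 43 = 9 * (31 - 19) - 22 = 0

2P = (19, 0)


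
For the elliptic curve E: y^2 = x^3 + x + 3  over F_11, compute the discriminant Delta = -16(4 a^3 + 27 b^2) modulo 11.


4 a^3 + 27 b^2 = 4*1^3 + 27*3^2 = 4 + 243 = 247
Delta = -16 * (247) = -3952
Delta mod 11 = 8

Delta = 8 (mod 11)


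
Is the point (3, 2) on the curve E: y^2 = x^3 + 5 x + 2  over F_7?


Check whether y^2 = x^3 + 5 x + 2 (mod 7) for (x, y) = (3, 2).
LHS: y^2 = 2^2 mod 7 = 4
RHS: x^3 + 5 x + 2 = 3^3 + 5*3 + 2 mod 7 = 2
LHS != RHS

No, not on the curve


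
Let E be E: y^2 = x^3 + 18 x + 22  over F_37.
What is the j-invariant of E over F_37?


Delta = -16(4 a^3 + 27 b^2) mod 37 = 7
-1728 * (4 a)^3 = -1728 * (4*18)^3 mod 37 = 23
j = 23 * 7^(-1) mod 37 = 35

j = 35 (mod 37)


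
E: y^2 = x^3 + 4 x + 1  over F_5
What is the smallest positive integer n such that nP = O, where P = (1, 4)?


Compute successive multiples of P until we hit O:
  1P = (1, 4)
  2P = (4, 4)
  3P = (0, 1)
  4P = (3, 0)
  5P = (0, 4)
  6P = (4, 1)
  7P = (1, 1)
  8P = O

ord(P) = 8


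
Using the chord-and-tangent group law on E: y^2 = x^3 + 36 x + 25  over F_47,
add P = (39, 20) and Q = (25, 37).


P != Q, so use the chord formula.
s = (y2 - y1) / (x2 - x1) = (17) / (33) mod 47 = 29
x3 = s^2 - x1 - x2 mod 47 = 29^2 - 39 - 25 = 25
y3 = s (x1 - x3) - y1 mod 47 = 29 * (39 - 25) - 20 = 10

P + Q = (25, 10)


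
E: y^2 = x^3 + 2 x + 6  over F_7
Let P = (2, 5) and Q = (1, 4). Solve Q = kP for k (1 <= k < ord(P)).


Enumerate multiples of P until we hit Q = (1, 4):
  1P = (2, 5)
  2P = (3, 2)
  3P = (4, 1)
  4P = (5, 1)
  5P = (1, 3)
  6P = (1, 4)
Match found at i = 6.

k = 6


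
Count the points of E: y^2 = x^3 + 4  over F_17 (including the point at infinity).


For each x in F_17, count y with y^2 = x^3 + 0 x + 4 mod 17:
  x = 0: RHS = 4, y in [2, 15]  -> 2 point(s)
  x = 4: RHS = 0, y in [0]  -> 1 point(s)
  x = 6: RHS = 16, y in [4, 13]  -> 2 point(s)
  x = 9: RHS = 2, y in [6, 11]  -> 2 point(s)
  x = 10: RHS = 1, y in [1, 16]  -> 2 point(s)
  x = 11: RHS = 9, y in [3, 14]  -> 2 point(s)
  x = 12: RHS = 15, y in [7, 10]  -> 2 point(s)
  x = 13: RHS = 8, y in [5, 12]  -> 2 point(s)
  x = 15: RHS = 13, y in [8, 9]  -> 2 point(s)
Affine points: 17. Add the point at infinity: total = 18.

#E(F_17) = 18


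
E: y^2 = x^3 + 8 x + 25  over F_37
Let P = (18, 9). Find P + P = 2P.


Doubling: s = (3 x1^2 + a) / (2 y1)
s = (3*18^2 + 8) / (2*9) mod 37 = 1
x3 = s^2 - 2 x1 mod 37 = 1^2 - 2*18 = 2
y3 = s (x1 - x3) - y1 mod 37 = 1 * (18 - 2) - 9 = 7

2P = (2, 7)


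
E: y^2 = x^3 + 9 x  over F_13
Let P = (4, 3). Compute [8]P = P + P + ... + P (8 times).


k = 8 = 1000_2 (binary, LSB first: 0001)
Double-and-add from P = (4, 3):
  bit 0 = 0: acc unchanged = O
  bit 1 = 0: acc unchanged = O
  bit 2 = 0: acc unchanged = O
  bit 3 = 1: acc = O + (1, 7) = (1, 7)

8P = (1, 7)


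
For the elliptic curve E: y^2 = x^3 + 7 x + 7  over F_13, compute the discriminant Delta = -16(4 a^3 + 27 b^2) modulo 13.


4 a^3 + 27 b^2 = 4*7^3 + 27*7^2 = 1372 + 1323 = 2695
Delta = -16 * (2695) = -43120
Delta mod 13 = 1

Delta = 1 (mod 13)


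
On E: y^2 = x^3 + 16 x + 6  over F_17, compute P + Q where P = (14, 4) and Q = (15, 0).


P != Q, so use the chord formula.
s = (y2 - y1) / (x2 - x1) = (13) / (1) mod 17 = 13
x3 = s^2 - x1 - x2 mod 17 = 13^2 - 14 - 15 = 4
y3 = s (x1 - x3) - y1 mod 17 = 13 * (14 - 4) - 4 = 7

P + Q = (4, 7)


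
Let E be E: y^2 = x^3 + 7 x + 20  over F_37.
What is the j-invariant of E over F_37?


Delta = -16(4 a^3 + 27 b^2) mod 37 = 16
-1728 * (4 a)^3 = -1728 * (4*7)^3 mod 37 = 10
j = 10 * 16^(-1) mod 37 = 33

j = 33 (mod 37)


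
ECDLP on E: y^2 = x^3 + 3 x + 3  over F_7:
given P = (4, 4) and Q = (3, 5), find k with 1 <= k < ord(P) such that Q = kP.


Enumerate multiples of P until we hit Q = (3, 5):
  1P = (4, 4)
  2P = (3, 5)
Match found at i = 2.

k = 2


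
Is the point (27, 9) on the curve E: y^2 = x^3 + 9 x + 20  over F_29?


Check whether y^2 = x^3 + 9 x + 20 (mod 29) for (x, y) = (27, 9).
LHS: y^2 = 9^2 mod 29 = 23
RHS: x^3 + 9 x + 20 = 27^3 + 9*27 + 20 mod 29 = 23
LHS = RHS

Yes, on the curve


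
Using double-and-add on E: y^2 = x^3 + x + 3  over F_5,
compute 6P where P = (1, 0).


k = 6 = 110_2 (binary, LSB first: 011)
Double-and-add from P = (1, 0):
  bit 0 = 0: acc unchanged = O
  bit 1 = 1: acc = O + O = O
  bit 2 = 1: acc = O + O = O

6P = O


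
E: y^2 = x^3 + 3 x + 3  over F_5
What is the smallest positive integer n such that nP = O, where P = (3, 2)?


Compute successive multiples of P until we hit O:
  1P = (3, 2)
  2P = (4, 3)
  3P = (4, 2)
  4P = (3, 3)
  5P = O

ord(P) = 5


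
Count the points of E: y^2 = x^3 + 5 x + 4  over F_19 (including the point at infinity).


For each x in F_19, count y with y^2 = x^3 + 5 x + 4 mod 19:
  x = 0: RHS = 4, y in [2, 17]  -> 2 point(s)
  x = 8: RHS = 5, y in [9, 10]  -> 2 point(s)
  x = 10: RHS = 9, y in [3, 16]  -> 2 point(s)
  x = 12: RHS = 6, y in [5, 14]  -> 2 point(s)
  x = 13: RHS = 5, y in [9, 10]  -> 2 point(s)
  x = 14: RHS = 6, y in [5, 14]  -> 2 point(s)
  x = 16: RHS = 0, y in [0]  -> 1 point(s)
  x = 17: RHS = 5, y in [9, 10]  -> 2 point(s)
  x = 18: RHS = 17, y in [6, 13]  -> 2 point(s)
Affine points: 17. Add the point at infinity: total = 18.

#E(F_19) = 18


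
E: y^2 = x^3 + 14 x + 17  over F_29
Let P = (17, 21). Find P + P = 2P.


Doubling: s = (3 x1^2 + a) / (2 y1)
s = (3*17^2 + 14) / (2*21) mod 29 = 12
x3 = s^2 - 2 x1 mod 29 = 12^2 - 2*17 = 23
y3 = s (x1 - x3) - y1 mod 29 = 12 * (17 - 23) - 21 = 23

2P = (23, 23)


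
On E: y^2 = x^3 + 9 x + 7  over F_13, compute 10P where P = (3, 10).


k = 10 = 1010_2 (binary, LSB first: 0101)
Double-and-add from P = (3, 10):
  bit 0 = 0: acc unchanged = O
  bit 1 = 1: acc = O + (4, 9) = (4, 9)
  bit 2 = 0: acc unchanged = (4, 9)
  bit 3 = 1: acc = (4, 9) + (1, 11) = (7, 6)

10P = (7, 6)


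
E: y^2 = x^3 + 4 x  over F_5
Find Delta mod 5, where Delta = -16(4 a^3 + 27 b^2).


4 a^3 + 27 b^2 = 4*4^3 + 27*0^2 = 256 + 0 = 256
Delta = -16 * (256) = -4096
Delta mod 5 = 4

Delta = 4 (mod 5)


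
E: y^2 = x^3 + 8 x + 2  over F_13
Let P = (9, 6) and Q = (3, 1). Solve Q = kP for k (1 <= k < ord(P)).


Enumerate multiples of P until we hit Q = (3, 1):
  1P = (9, 6)
  2P = (11, 2)
  3P = (10, 9)
  4P = (3, 12)
  5P = (2, 0)
  6P = (3, 1)
Match found at i = 6.

k = 6


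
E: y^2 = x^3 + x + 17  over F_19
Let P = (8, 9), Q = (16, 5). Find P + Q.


P != Q, so use the chord formula.
s = (y2 - y1) / (x2 - x1) = (15) / (8) mod 19 = 9
x3 = s^2 - x1 - x2 mod 19 = 9^2 - 8 - 16 = 0
y3 = s (x1 - x3) - y1 mod 19 = 9 * (8 - 0) - 9 = 6

P + Q = (0, 6)


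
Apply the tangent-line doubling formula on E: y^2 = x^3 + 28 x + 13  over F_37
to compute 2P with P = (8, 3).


Doubling: s = (3 x1^2 + a) / (2 y1)
s = (3*8^2 + 28) / (2*3) mod 37 = 12
x3 = s^2 - 2 x1 mod 37 = 12^2 - 2*8 = 17
y3 = s (x1 - x3) - y1 mod 37 = 12 * (8 - 17) - 3 = 0

2P = (17, 0)


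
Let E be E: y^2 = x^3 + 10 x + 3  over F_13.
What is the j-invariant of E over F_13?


Delta = -16(4 a^3 + 27 b^2) mod 13 = 11
-1728 * (4 a)^3 = -1728 * (4*10)^3 mod 13 = 1
j = 1 * 11^(-1) mod 13 = 6

j = 6 (mod 13)


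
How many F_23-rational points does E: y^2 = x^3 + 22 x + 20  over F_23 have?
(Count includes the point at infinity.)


For each x in F_23, count y with y^2 = x^3 + 22 x + 20 mod 23:
  x = 2: RHS = 3, y in [7, 16]  -> 2 point(s)
  x = 5: RHS = 2, y in [5, 18]  -> 2 point(s)
  x = 6: RHS = 0, y in [0]  -> 1 point(s)
  x = 8: RHS = 18, y in [8, 15]  -> 2 point(s)
  x = 9: RHS = 4, y in [2, 21]  -> 2 point(s)
  x = 11: RHS = 6, y in [11, 12]  -> 2 point(s)
  x = 14: RHS = 13, y in [6, 17]  -> 2 point(s)
  x = 16: RHS = 6, y in [11, 12]  -> 2 point(s)
  x = 19: RHS = 6, y in [11, 12]  -> 2 point(s)
Affine points: 17. Add the point at infinity: total = 18.

#E(F_23) = 18


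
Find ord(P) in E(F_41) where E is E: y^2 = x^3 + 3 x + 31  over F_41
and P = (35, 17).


Compute successive multiples of P until we hit O:
  1P = (35, 17)
  2P = (30, 15)
  3P = (27, 19)
  4P = (38, 35)
  5P = (4, 5)
  6P = (10, 35)
  7P = (12, 14)
  8P = (2, 39)
  ... (continuing to 33P)
  33P = O

ord(P) = 33


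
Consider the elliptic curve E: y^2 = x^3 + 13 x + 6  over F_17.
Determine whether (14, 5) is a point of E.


Check whether y^2 = x^3 + 13 x + 6 (mod 17) for (x, y) = (14, 5).
LHS: y^2 = 5^2 mod 17 = 8
RHS: x^3 + 13 x + 6 = 14^3 + 13*14 + 6 mod 17 = 8
LHS = RHS

Yes, on the curve


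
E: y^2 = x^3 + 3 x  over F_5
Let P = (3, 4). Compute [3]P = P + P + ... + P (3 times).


k = 3 = 11_2 (binary, LSB first: 11)
Double-and-add from P = (3, 4):
  bit 0 = 1: acc = O + (3, 4) = (3, 4)
  bit 1 = 1: acc = (3, 4) + (4, 1) = (2, 3)

3P = (2, 3)


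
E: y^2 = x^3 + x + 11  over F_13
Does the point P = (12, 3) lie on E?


Check whether y^2 = x^3 + 1 x + 11 (mod 13) for (x, y) = (12, 3).
LHS: y^2 = 3^2 mod 13 = 9
RHS: x^3 + 1 x + 11 = 12^3 + 1*12 + 11 mod 13 = 9
LHS = RHS

Yes, on the curve


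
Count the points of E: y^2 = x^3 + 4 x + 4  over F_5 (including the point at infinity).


For each x in F_5, count y with y^2 = x^3 + 4 x + 4 mod 5:
  x = 0: RHS = 4, y in [2, 3]  -> 2 point(s)
  x = 1: RHS = 4, y in [2, 3]  -> 2 point(s)
  x = 2: RHS = 0, y in [0]  -> 1 point(s)
  x = 4: RHS = 4, y in [2, 3]  -> 2 point(s)
Affine points: 7. Add the point at infinity: total = 8.

#E(F_5) = 8


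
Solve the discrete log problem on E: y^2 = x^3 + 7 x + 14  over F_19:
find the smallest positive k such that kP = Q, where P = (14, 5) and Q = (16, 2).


Enumerate multiples of P until we hit Q = (16, 2):
  1P = (14, 5)
  2P = (2, 6)
  3P = (10, 1)
  4P = (15, 13)
  5P = (16, 17)
  6P = (6, 5)
  7P = (18, 14)
  8P = (17, 12)
  9P = (4, 12)
  10P = (7, 11)
  11P = (3, 10)
  12P = (11, 4)
  13P = (11, 15)
  14P = (3, 9)
  15P = (7, 8)
  16P = (4, 7)
  17P = (17, 7)
  18P = (18, 5)
  19P = (6, 14)
  20P = (16, 2)
Match found at i = 20.

k = 20


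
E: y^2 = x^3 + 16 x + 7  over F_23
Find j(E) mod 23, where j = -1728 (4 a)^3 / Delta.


Delta = -16(4 a^3 + 27 b^2) mod 23 = 2
-1728 * (4 a)^3 = -1728 * (4*16)^3 mod 23 = 7
j = 7 * 2^(-1) mod 23 = 15

j = 15 (mod 23)


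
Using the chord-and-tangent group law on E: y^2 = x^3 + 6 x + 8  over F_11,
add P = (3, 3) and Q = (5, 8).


P != Q, so use the chord formula.
s = (y2 - y1) / (x2 - x1) = (5) / (2) mod 11 = 8
x3 = s^2 - x1 - x2 mod 11 = 8^2 - 3 - 5 = 1
y3 = s (x1 - x3) - y1 mod 11 = 8 * (3 - 1) - 3 = 2

P + Q = (1, 2)


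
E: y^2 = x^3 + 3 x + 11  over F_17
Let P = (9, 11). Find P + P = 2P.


Doubling: s = (3 x1^2 + a) / (2 y1)
s = (3*9^2 + 3) / (2*11) mod 17 = 5
x3 = s^2 - 2 x1 mod 17 = 5^2 - 2*9 = 7
y3 = s (x1 - x3) - y1 mod 17 = 5 * (9 - 7) - 11 = 16

2P = (7, 16)


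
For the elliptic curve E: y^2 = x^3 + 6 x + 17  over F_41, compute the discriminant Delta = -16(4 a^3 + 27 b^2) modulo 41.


4 a^3 + 27 b^2 = 4*6^3 + 27*17^2 = 864 + 7803 = 8667
Delta = -16 * (8667) = -138672
Delta mod 41 = 31

Delta = 31 (mod 41)


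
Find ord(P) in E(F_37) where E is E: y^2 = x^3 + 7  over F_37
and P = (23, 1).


Compute successive multiples of P until we hit O:
  1P = (23, 1)
  2P = (32, 17)
  3P = (8, 1)
  4P = (6, 36)
  5P = (18, 17)
  6P = (24, 17)
  7P = (24, 20)
  8P = (18, 20)
  ... (continuing to 13P)
  13P = O

ord(P) = 13


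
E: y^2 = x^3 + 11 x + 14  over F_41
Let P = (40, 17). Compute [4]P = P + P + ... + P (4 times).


k = 4 = 100_2 (binary, LSB first: 001)
Double-and-add from P = (40, 17):
  bit 0 = 0: acc unchanged = O
  bit 1 = 0: acc unchanged = O
  bit 2 = 1: acc = O + (34, 39) = (34, 39)

4P = (34, 39)


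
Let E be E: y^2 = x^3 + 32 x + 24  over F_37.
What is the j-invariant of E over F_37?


Delta = -16(4 a^3 + 27 b^2) mod 37 = 1
-1728 * (4 a)^3 = -1728 * (4*32)^3 mod 37 = 23
j = 23 * 1^(-1) mod 37 = 23

j = 23 (mod 37)


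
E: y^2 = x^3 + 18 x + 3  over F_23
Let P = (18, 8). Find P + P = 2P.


Doubling: s = (3 x1^2 + a) / (2 y1)
s = (3*18^2 + 18) / (2*8) mod 23 = 13
x3 = s^2 - 2 x1 mod 23 = 13^2 - 2*18 = 18
y3 = s (x1 - x3) - y1 mod 23 = 13 * (18 - 18) - 8 = 15

2P = (18, 15)


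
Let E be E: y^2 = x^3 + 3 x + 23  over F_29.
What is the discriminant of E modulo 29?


4 a^3 + 27 b^2 = 4*3^3 + 27*23^2 = 108 + 14283 = 14391
Delta = -16 * (14391) = -230256
Delta mod 29 = 4

Delta = 4 (mod 29)


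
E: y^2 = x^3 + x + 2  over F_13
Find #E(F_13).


For each x in F_13, count y with y^2 = x^3 + 1 x + 2 mod 13:
  x = 1: RHS = 4, y in [2, 11]  -> 2 point(s)
  x = 2: RHS = 12, y in [5, 8]  -> 2 point(s)
  x = 6: RHS = 3, y in [4, 9]  -> 2 point(s)
  x = 7: RHS = 1, y in [1, 12]  -> 2 point(s)
  x = 9: RHS = 12, y in [5, 8]  -> 2 point(s)
  x = 12: RHS = 0, y in [0]  -> 1 point(s)
Affine points: 11. Add the point at infinity: total = 12.

#E(F_13) = 12


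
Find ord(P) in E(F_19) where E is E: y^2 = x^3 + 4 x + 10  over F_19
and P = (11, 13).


Compute successive multiples of P until we hit O:
  1P = (11, 13)
  2P = (2, 11)
  3P = (3, 12)
  4P = (16, 3)
  5P = (15, 14)
  6P = (18, 9)
  7P = (7, 1)
  8P = (10, 9)
  ... (continuing to 22P)
  22P = O

ord(P) = 22


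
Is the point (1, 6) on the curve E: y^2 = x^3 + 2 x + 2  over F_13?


Check whether y^2 = x^3 + 2 x + 2 (mod 13) for (x, y) = (1, 6).
LHS: y^2 = 6^2 mod 13 = 10
RHS: x^3 + 2 x + 2 = 1^3 + 2*1 + 2 mod 13 = 5
LHS != RHS

No, not on the curve


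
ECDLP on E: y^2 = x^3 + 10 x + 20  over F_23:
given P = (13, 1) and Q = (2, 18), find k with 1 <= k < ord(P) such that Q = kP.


Enumerate multiples of P until we hit Q = (2, 18):
  1P = (13, 1)
  2P = (10, 4)
  3P = (1, 10)
  4P = (11, 9)
  5P = (15, 7)
  6P = (4, 3)
  7P = (14, 12)
  8P = (2, 5)
  9P = (3, 10)
  10P = (20, 3)
  11P = (22, 3)
  12P = (19, 13)
  13P = (18, 12)
  14P = (18, 11)
  15P = (19, 10)
  16P = (22, 20)
  17P = (20, 20)
  18P = (3, 13)
  19P = (2, 18)
Match found at i = 19.

k = 19


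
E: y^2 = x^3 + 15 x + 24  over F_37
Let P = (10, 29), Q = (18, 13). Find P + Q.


P != Q, so use the chord formula.
s = (y2 - y1) / (x2 - x1) = (21) / (8) mod 37 = 35
x3 = s^2 - x1 - x2 mod 37 = 35^2 - 10 - 18 = 13
y3 = s (x1 - x3) - y1 mod 37 = 35 * (10 - 13) - 29 = 14

P + Q = (13, 14)


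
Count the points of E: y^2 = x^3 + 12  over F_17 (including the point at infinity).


For each x in F_17, count y with y^2 = x^3 + 0 x + 12 mod 17:
  x = 1: RHS = 13, y in [8, 9]  -> 2 point(s)
  x = 4: RHS = 8, y in [5, 12]  -> 2 point(s)
  x = 5: RHS = 1, y in [1, 16]  -> 2 point(s)
  x = 7: RHS = 15, y in [7, 10]  -> 2 point(s)
  x = 10: RHS = 9, y in [3, 14]  -> 2 point(s)
  x = 11: RHS = 0, y in [0]  -> 1 point(s)
  x = 13: RHS = 16, y in [4, 13]  -> 2 point(s)
  x = 14: RHS = 2, y in [6, 11]  -> 2 point(s)
  x = 15: RHS = 4, y in [2, 15]  -> 2 point(s)
Affine points: 17. Add the point at infinity: total = 18.

#E(F_17) = 18


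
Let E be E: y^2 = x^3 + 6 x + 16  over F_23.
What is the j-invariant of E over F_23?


Delta = -16(4 a^3 + 27 b^2) mod 23 = 14
-1728 * (4 a)^3 = -1728 * (4*6)^3 mod 23 = 20
j = 20 * 14^(-1) mod 23 = 8

j = 8 (mod 23)


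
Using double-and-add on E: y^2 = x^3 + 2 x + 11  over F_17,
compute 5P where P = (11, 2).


k = 5 = 101_2 (binary, LSB first: 101)
Double-and-add from P = (11, 2):
  bit 0 = 1: acc = O + (11, 2) = (11, 2)
  bit 1 = 0: acc unchanged = (11, 2)
  bit 2 = 1: acc = (11, 2) + (15, 4) = (4, 10)

5P = (4, 10)


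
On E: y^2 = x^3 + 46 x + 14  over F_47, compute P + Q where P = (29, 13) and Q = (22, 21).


P != Q, so use the chord formula.
s = (y2 - y1) / (x2 - x1) = (8) / (40) mod 47 = 19
x3 = s^2 - x1 - x2 mod 47 = 19^2 - 29 - 22 = 28
y3 = s (x1 - x3) - y1 mod 47 = 19 * (29 - 28) - 13 = 6

P + Q = (28, 6)


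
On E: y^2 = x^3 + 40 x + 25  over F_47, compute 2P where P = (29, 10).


Doubling: s = (3 x1^2 + a) / (2 y1)
s = (3*29^2 + 40) / (2*10) mod 47 = 13
x3 = s^2 - 2 x1 mod 47 = 13^2 - 2*29 = 17
y3 = s (x1 - x3) - y1 mod 47 = 13 * (29 - 17) - 10 = 5

2P = (17, 5)


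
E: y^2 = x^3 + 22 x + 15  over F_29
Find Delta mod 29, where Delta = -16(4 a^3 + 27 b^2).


4 a^3 + 27 b^2 = 4*22^3 + 27*15^2 = 42592 + 6075 = 48667
Delta = -16 * (48667) = -778672
Delta mod 29 = 7

Delta = 7 (mod 29)


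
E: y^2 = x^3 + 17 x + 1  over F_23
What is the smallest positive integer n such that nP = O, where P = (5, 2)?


Compute successive multiples of P until we hit O:
  1P = (5, 2)
  2P = (13, 21)
  3P = (11, 1)
  4P = (0, 1)
  5P = (7, 16)
  6P = (14, 4)
  7P = (12, 22)
  8P = (9, 3)
  ... (continuing to 21P)
  21P = O

ord(P) = 21


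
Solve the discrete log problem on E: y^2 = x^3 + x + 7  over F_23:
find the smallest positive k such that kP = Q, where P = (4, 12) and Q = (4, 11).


Enumerate multiples of P until we hit Q = (4, 11):
  1P = (4, 12)
  2P = (1, 20)
  3P = (20, 0)
  4P = (1, 3)
  5P = (4, 11)
Match found at i = 5.

k = 5


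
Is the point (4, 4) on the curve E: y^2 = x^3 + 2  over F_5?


Check whether y^2 = x^3 + 0 x + 2 (mod 5) for (x, y) = (4, 4).
LHS: y^2 = 4^2 mod 5 = 1
RHS: x^3 + 0 x + 2 = 4^3 + 0*4 + 2 mod 5 = 1
LHS = RHS

Yes, on the curve


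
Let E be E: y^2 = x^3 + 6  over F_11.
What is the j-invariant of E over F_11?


Delta = -16(4 a^3 + 27 b^2) mod 11 = 2
-1728 * (4 a)^3 = -1728 * (4*0)^3 mod 11 = 0
j = 0 * 2^(-1) mod 11 = 0

j = 0 (mod 11)


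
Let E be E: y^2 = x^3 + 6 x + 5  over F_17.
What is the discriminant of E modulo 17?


4 a^3 + 27 b^2 = 4*6^3 + 27*5^2 = 864 + 675 = 1539
Delta = -16 * (1539) = -24624
Delta mod 17 = 9

Delta = 9 (mod 17)


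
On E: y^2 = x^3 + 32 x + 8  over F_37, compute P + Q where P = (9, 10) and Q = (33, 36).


P != Q, so use the chord formula.
s = (y2 - y1) / (x2 - x1) = (26) / (24) mod 37 = 35
x3 = s^2 - x1 - x2 mod 37 = 35^2 - 9 - 33 = 36
y3 = s (x1 - x3) - y1 mod 37 = 35 * (9 - 36) - 10 = 7

P + Q = (36, 7)


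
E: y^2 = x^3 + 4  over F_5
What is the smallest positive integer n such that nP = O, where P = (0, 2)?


Compute successive multiples of P until we hit O:
  1P = (0, 2)
  2P = (0, 3)
  3P = O

ord(P) = 3


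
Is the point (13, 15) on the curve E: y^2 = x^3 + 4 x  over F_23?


Check whether y^2 = x^3 + 4 x + 0 (mod 23) for (x, y) = (13, 15).
LHS: y^2 = 15^2 mod 23 = 18
RHS: x^3 + 4 x + 0 = 13^3 + 4*13 + 0 mod 23 = 18
LHS = RHS

Yes, on the curve


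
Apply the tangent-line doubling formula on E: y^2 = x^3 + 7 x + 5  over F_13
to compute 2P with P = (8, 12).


Doubling: s = (3 x1^2 + a) / (2 y1)
s = (3*8^2 + 7) / (2*12) mod 13 = 11
x3 = s^2 - 2 x1 mod 13 = 11^2 - 2*8 = 1
y3 = s (x1 - x3) - y1 mod 13 = 11 * (8 - 1) - 12 = 0

2P = (1, 0)


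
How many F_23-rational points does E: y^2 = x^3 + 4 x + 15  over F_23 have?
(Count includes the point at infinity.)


For each x in F_23, count y with y^2 = x^3 + 4 x + 15 mod 23:
  x = 2: RHS = 8, y in [10, 13]  -> 2 point(s)
  x = 3: RHS = 8, y in [10, 13]  -> 2 point(s)
  x = 4: RHS = 3, y in [7, 16]  -> 2 point(s)
  x = 6: RHS = 2, y in [5, 18]  -> 2 point(s)
  x = 7: RHS = 18, y in [8, 15]  -> 2 point(s)
  x = 14: RHS = 9, y in [3, 20]  -> 2 point(s)
  x = 15: RHS = 0, y in [0]  -> 1 point(s)
  x = 16: RHS = 12, y in [9, 14]  -> 2 point(s)
  x = 18: RHS = 8, y in [10, 13]  -> 2 point(s)
  x = 19: RHS = 4, y in [2, 21]  -> 2 point(s)
Affine points: 19. Add the point at infinity: total = 20.

#E(F_23) = 20


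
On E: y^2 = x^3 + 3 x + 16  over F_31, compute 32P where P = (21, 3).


k = 32 = 100000_2 (binary, LSB first: 000001)
Double-and-add from P = (21, 3):
  bit 0 = 0: acc unchanged = O
  bit 1 = 0: acc unchanged = O
  bit 2 = 0: acc unchanged = O
  bit 3 = 0: acc unchanged = O
  bit 4 = 0: acc unchanged = O
  bit 5 = 1: acc = O + (23, 10) = (23, 10)

32P = (23, 10)


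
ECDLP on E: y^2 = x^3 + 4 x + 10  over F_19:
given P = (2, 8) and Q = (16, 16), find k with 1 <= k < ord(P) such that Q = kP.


Enumerate multiples of P until we hit Q = (16, 16):
  1P = (2, 8)
  2P = (16, 16)
Match found at i = 2.

k = 2


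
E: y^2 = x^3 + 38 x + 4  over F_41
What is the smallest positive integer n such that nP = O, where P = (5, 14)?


Compute successive multiples of P until we hit O:
  1P = (5, 14)
  2P = (10, 20)
  3P = (34, 25)
  4P = (39, 24)
  5P = (30, 10)
  6P = (24, 12)
  7P = (32, 32)
  8P = (9, 38)
  ... (continuing to 22P)
  22P = O

ord(P) = 22


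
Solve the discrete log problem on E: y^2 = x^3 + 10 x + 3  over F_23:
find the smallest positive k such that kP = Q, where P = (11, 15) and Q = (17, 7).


Enumerate multiples of P until we hit Q = (17, 7):
  1P = (11, 15)
  2P = (17, 7)
Match found at i = 2.

k = 2


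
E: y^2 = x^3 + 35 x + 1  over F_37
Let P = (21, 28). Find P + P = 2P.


Doubling: s = (3 x1^2 + a) / (2 y1)
s = (3*21^2 + 35) / (2*28) mod 37 = 15
x3 = s^2 - 2 x1 mod 37 = 15^2 - 2*21 = 35
y3 = s (x1 - x3) - y1 mod 37 = 15 * (21 - 35) - 28 = 21

2P = (35, 21)


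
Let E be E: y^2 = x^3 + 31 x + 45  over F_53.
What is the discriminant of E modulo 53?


4 a^3 + 27 b^2 = 4*31^3 + 27*45^2 = 119164 + 54675 = 173839
Delta = -16 * (173839) = -2781424
Delta mod 53 = 16

Delta = 16 (mod 53)


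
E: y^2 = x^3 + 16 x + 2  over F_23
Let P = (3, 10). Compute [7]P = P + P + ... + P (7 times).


k = 7 = 111_2 (binary, LSB first: 111)
Double-and-add from P = (3, 10):
  bit 0 = 1: acc = O + (3, 10) = (3, 10)
  bit 1 = 1: acc = (3, 10) + (18, 21) = (10, 14)
  bit 2 = 1: acc = (10, 14) + (0, 18) = (15, 11)

7P = (15, 11)


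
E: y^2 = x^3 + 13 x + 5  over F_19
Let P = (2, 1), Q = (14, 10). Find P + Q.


P != Q, so use the chord formula.
s = (y2 - y1) / (x2 - x1) = (9) / (12) mod 19 = 15
x3 = s^2 - x1 - x2 mod 19 = 15^2 - 2 - 14 = 0
y3 = s (x1 - x3) - y1 mod 19 = 15 * (2 - 0) - 1 = 10

P + Q = (0, 10)


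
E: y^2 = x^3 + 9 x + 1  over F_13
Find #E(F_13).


For each x in F_13, count y with y^2 = x^3 + 9 x + 1 mod 13:
  x = 0: RHS = 1, y in [1, 12]  -> 2 point(s)
  x = 2: RHS = 1, y in [1, 12]  -> 2 point(s)
  x = 3: RHS = 3, y in [4, 9]  -> 2 point(s)
  x = 4: RHS = 10, y in [6, 7]  -> 2 point(s)
  x = 7: RHS = 4, y in [2, 11]  -> 2 point(s)
  x = 8: RHS = 0, y in [0]  -> 1 point(s)
  x = 10: RHS = 12, y in [5, 8]  -> 2 point(s)
  x = 11: RHS = 1, y in [1, 12]  -> 2 point(s)
  x = 12: RHS = 4, y in [2, 11]  -> 2 point(s)
Affine points: 17. Add the point at infinity: total = 18.

#E(F_13) = 18


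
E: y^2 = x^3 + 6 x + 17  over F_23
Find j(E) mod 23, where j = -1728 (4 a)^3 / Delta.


Delta = -16(4 a^3 + 27 b^2) mod 23 = 18
-1728 * (4 a)^3 = -1728 * (4*6)^3 mod 23 = 20
j = 20 * 18^(-1) mod 23 = 19

j = 19 (mod 23)


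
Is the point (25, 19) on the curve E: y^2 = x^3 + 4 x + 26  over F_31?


Check whether y^2 = x^3 + 4 x + 26 (mod 31) for (x, y) = (25, 19).
LHS: y^2 = 19^2 mod 31 = 20
RHS: x^3 + 4 x + 26 = 25^3 + 4*25 + 26 mod 31 = 3
LHS != RHS

No, not on the curve


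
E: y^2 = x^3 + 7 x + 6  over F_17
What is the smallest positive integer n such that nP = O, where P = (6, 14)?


Compute successive multiples of P until we hit O:
  1P = (6, 14)
  2P = (13, 4)
  3P = (16, 10)
  4P = (4, 9)
  5P = (9, 4)
  6P = (15, 16)
  7P = (12, 13)
  8P = (8, 9)
  ... (continuing to 21P)
  21P = O

ord(P) = 21


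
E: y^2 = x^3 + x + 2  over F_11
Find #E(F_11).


For each x in F_11, count y with y^2 = x^3 + 1 x + 2 mod 11:
  x = 1: RHS = 4, y in [2, 9]  -> 2 point(s)
  x = 2: RHS = 1, y in [1, 10]  -> 2 point(s)
  x = 4: RHS = 4, y in [2, 9]  -> 2 point(s)
  x = 5: RHS = 0, y in [0]  -> 1 point(s)
  x = 6: RHS = 4, y in [2, 9]  -> 2 point(s)
  x = 7: RHS = 0, y in [0]  -> 1 point(s)
  x = 8: RHS = 5, y in [4, 7]  -> 2 point(s)
  x = 9: RHS = 3, y in [5, 6]  -> 2 point(s)
  x = 10: RHS = 0, y in [0]  -> 1 point(s)
Affine points: 15. Add the point at infinity: total = 16.

#E(F_11) = 16


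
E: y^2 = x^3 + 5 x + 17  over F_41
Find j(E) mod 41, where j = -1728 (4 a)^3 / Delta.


Delta = -16(4 a^3 + 27 b^2) mod 41 = 33
-1728 * (4 a)^3 = -1728 * (4*5)^3 mod 41 = 11
j = 11 * 33^(-1) mod 41 = 14

j = 14 (mod 41)


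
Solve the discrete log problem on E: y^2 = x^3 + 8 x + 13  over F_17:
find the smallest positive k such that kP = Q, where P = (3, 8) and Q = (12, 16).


Enumerate multiples of P until we hit Q = (12, 16):
  1P = (3, 8)
  2P = (12, 1)
  3P = (11, 2)
  4P = (11, 15)
  5P = (12, 16)
Match found at i = 5.

k = 5


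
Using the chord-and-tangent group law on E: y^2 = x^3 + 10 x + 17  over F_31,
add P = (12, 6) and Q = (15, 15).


P != Q, so use the chord formula.
s = (y2 - y1) / (x2 - x1) = (9) / (3) mod 31 = 3
x3 = s^2 - x1 - x2 mod 31 = 3^2 - 12 - 15 = 13
y3 = s (x1 - x3) - y1 mod 31 = 3 * (12 - 13) - 6 = 22

P + Q = (13, 22)


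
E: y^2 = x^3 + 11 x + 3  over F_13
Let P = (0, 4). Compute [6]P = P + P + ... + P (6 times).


k = 6 = 110_2 (binary, LSB first: 011)
Double-and-add from P = (0, 4):
  bit 0 = 0: acc unchanged = O
  bit 1 = 1: acc = O + (9, 8) = (9, 8)
  bit 2 = 1: acc = (9, 8) + (12, 11) = (6, 8)

6P = (6, 8)


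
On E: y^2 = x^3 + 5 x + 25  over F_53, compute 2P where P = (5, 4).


Doubling: s = (3 x1^2 + a) / (2 y1)
s = (3*5^2 + 5) / (2*4) mod 53 = 10
x3 = s^2 - 2 x1 mod 53 = 10^2 - 2*5 = 37
y3 = s (x1 - x3) - y1 mod 53 = 10 * (5 - 37) - 4 = 47

2P = (37, 47)
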